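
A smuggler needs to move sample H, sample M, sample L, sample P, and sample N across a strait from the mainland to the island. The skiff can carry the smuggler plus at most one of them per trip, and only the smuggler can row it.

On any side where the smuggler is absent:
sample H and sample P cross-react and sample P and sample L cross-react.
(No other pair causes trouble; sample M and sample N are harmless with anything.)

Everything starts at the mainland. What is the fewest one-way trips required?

Counting alone: the smuggler can take at most 1 across per trip to the island, so moving all 5 needs at least 5 loaded trips out, with a return between consecutive ones — at least 9 crossings.
The safety rule pushes this higher. Following every safe sequence of crossings, the most of the 5 that can be at the island as the skiff arrives there on crossing 9 is 4 — never all 5.
So no plan with fewer than 11 crossings exists, and this one achieves 11:
1. Smuggler goes to the island with sample P.  [the mainland: sample H, sample L, sample M, sample N | the island: sample P]
2. Smuggler goes back to the mainland alone.  [the mainland: sample H, sample L, sample M, sample N | the island: sample P]
3. Smuggler goes to the island with sample H.  [the mainland: sample L, sample M, sample N | the island: sample H, sample P]
4. Smuggler goes back to the mainland with sample P.  [the mainland: sample L, sample M, sample N, sample P | the island: sample H]
5. Smuggler goes to the island with sample L.  [the mainland: sample M, sample N, sample P | the island: sample H, sample L]
6. Smuggler goes back to the mainland alone.  [the mainland: sample M, sample N, sample P | the island: sample H, sample L]
7. Smuggler goes to the island with sample M.  [the mainland: sample N, sample P | the island: sample H, sample L, sample M]
8. Smuggler goes back to the mainland alone.  [the mainland: sample N, sample P | the island: sample H, sample L, sample M]
9. Smuggler goes to the island with sample N.  [the mainland: sample P | the island: sample H, sample L, sample M, sample N]
10. Smuggler goes back to the mainland alone.  [the mainland: sample P | the island: sample H, sample L, sample M, sample N]
11. Smuggler goes to the island with sample P.  [the mainland: — | the island: sample H, sample L, sample M, sample N, sample P]

11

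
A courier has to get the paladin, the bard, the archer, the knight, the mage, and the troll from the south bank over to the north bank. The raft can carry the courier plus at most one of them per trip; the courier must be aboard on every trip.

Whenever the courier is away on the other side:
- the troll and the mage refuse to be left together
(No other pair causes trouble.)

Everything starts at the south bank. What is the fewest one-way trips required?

11

Counting alone: the courier can take at most 1 across per trip to the north bank, so moving all 6 needs at least 6 loaded trips out, with a return between consecutive ones — at least 11 crossings.
The plan below uses exactly 11 crossings, so it is optimal:
1. Courier goes to the north bank with the mage.
2. Courier goes back to the south bank alone.
3. Courier goes to the north bank with the paladin.
4. Courier goes back to the south bank alone.
5. Courier goes to the north bank with the bard.
6. Courier goes back to the south bank alone.
7. Courier goes to the north bank with the archer.
8. Courier goes back to the south bank alone.
9. Courier goes to the north bank with the knight.
10. Courier goes back to the south bank alone.
11. Courier goes to the north bank with the troll.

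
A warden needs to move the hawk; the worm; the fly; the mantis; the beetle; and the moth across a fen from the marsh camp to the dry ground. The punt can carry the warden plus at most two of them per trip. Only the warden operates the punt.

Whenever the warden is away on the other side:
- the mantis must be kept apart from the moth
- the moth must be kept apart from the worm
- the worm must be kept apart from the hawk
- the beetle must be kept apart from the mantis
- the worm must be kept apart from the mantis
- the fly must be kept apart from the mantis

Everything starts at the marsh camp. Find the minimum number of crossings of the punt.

9

Counting alone: the warden can take at most 2 across per trip to the dry ground, so moving all 6 needs at least 3 loaded trips out, with a return between consecutive ones — at least 5 crossings.
The safety rule pushes this higher. Following every safe sequence of crossings, the most of the 6 that can be at the dry ground as the punt arrives there on crossings 5, 7 is 4, 5 respectively — never all 6.
So no plan with fewer than 9 crossings exists, and this one achieves 9:
1. Warden goes to the dry ground with the mantis and the worm.  [the marsh camp: the beetle, the fly, the hawk, the moth | the dry ground: the mantis, the worm]
2. Warden goes back to the marsh camp with the worm.  [the marsh camp: the beetle, the fly, the hawk, the moth, the worm | the dry ground: the mantis]
3. Warden goes to the dry ground with the hawk and the worm.  [the marsh camp: the beetle, the fly, the moth | the dry ground: the hawk, the mantis, the worm]
4. Warden goes back to the marsh camp with the worm.  [the marsh camp: the beetle, the fly, the moth, the worm | the dry ground: the hawk, the mantis]
5. Warden goes to the dry ground with the fly and the moth.  [the marsh camp: the beetle, the worm | the dry ground: the fly, the hawk, the mantis, the moth]
6. Warden goes back to the marsh camp with the mantis.  [the marsh camp: the beetle, the mantis, the worm | the dry ground: the fly, the hawk, the moth]
7. Warden goes to the dry ground with the beetle and the worm.  [the marsh camp: the mantis | the dry ground: the beetle, the fly, the hawk, the moth, the worm]
8. Warden goes back to the marsh camp with the worm.  [the marsh camp: the mantis, the worm | the dry ground: the beetle, the fly, the hawk, the moth]
9. Warden goes to the dry ground with the mantis and the worm.  [the marsh camp: — | the dry ground: the beetle, the fly, the hawk, the mantis, the moth, the worm]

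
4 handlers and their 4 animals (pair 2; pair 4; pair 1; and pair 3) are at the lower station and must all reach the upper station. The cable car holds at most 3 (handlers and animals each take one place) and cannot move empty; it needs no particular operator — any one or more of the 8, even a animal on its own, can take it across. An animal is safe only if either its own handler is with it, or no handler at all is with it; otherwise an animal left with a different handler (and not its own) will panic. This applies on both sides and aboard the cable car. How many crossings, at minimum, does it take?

9

Counting alone: each trip to the upper station takes at most 3 across and each return brings at least 1 back, so after t trips out (and t−1 returns) at most 3t − (t−1) of the 8 are across; that first reaches 8 at t = 4, so at least 7 crossings are needed.
The safety rule pushes this higher. Following every safe sequence of crossings, the most of the 8 that can be at the upper station as the cable car arrives there on crossing 7 is 7 — never all 8.
So no plan with fewer than 9 crossings exists, and this one achieves 9:
1. animal 2 and handler 2 cross → the upper station.
2. handler 2 crosses ← the lower station.
3. animal 4, handler 2, and handler 4 cross → the upper station.
4. animal 2 and handler 2 cross ← the lower station.
5. handler 1, handler 2, and handler 3 cross → the upper station.
6. animal 4 crosses ← the lower station.
7. animal 2 and animal 4 cross → the upper station.
8. animal 2 crosses ← the lower station.
9. animal 1, animal 2, and animal 3 cross → the upper station.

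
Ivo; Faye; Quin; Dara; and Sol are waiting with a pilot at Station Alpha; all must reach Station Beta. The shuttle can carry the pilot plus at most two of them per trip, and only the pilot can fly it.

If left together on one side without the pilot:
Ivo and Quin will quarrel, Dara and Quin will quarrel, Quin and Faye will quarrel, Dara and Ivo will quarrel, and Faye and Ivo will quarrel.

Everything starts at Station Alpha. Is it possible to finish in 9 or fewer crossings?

Yes

Yes — this plan uses 7 crossings (≤ 9):
1. Pilot goes to Station Beta with Ivo and Quin.
2. Pilot goes back to Station Alpha with Ivo.
3. Pilot goes to Station Beta with Ivo and Sol.
4. Pilot goes back to Station Alpha with Ivo.
5. Pilot goes to Station Beta with Dara and Faye.
6. Pilot goes back to Station Alpha with Quin.
7. Pilot goes to Station Beta with Ivo and Quin.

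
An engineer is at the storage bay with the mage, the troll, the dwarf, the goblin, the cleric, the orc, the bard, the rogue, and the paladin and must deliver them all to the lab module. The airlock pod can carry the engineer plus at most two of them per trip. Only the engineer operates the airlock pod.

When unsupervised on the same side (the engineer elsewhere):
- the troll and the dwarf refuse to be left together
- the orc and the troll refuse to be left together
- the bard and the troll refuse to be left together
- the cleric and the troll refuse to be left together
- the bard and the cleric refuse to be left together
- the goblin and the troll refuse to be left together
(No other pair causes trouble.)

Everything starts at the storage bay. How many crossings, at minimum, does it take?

15

Counting alone: the engineer can take at most 2 across per trip to the lab module, so moving all 9 needs at least 5 loaded trips out, with a return between consecutive ones — at least 9 crossings.
The safety rule pushes this higher. Following every safe sequence of crossings, the most of the 9 that can be at the lab module as the airlock pod arrives there on crossings 9, 11, 13 is 6, 7, 8 respectively — never all 9.
So no plan with fewer than 15 crossings exists, and this one achieves 15:
1. Engineer goes to the lab module with the cleric and the troll.  [the storage bay: the bard, the dwarf, the goblin, the mage, the orc, the paladin, the rogue | the lab module: the cleric, the troll]
2. Engineer goes back to the storage bay with the troll.  [the storage bay: the bard, the dwarf, the goblin, the mage, the orc, the paladin, the rogue, the troll | the lab module: the cleric]
3. Engineer goes to the lab module with the mage and the troll.  [the storage bay: the bard, the dwarf, the goblin, the orc, the paladin, the rogue | the lab module: the cleric, the mage, the troll]
4. Engineer goes back to the storage bay with the troll.  [the storage bay: the bard, the dwarf, the goblin, the orc, the paladin, the rogue, the troll | the lab module: the cleric, the mage]
5. Engineer goes to the lab module with the dwarf and the troll.  [the storage bay: the bard, the goblin, the orc, the paladin, the rogue | the lab module: the cleric, the dwarf, the mage, the troll]
6. Engineer goes back to the storage bay with the troll.  [the storage bay: the bard, the goblin, the orc, the paladin, the rogue, the troll | the lab module: the cleric, the dwarf, the mage]
7. Engineer goes to the lab module with the goblin and the troll.  [the storage bay: the bard, the orc, the paladin, the rogue | the lab module: the cleric, the dwarf, the goblin, the mage, the troll]
8. Engineer goes back to the storage bay with the troll.  [the storage bay: the bard, the orc, the paladin, the rogue, the troll | the lab module: the cleric, the dwarf, the goblin, the mage]
9. Engineer goes to the lab module with the orc and the troll.  [the storage bay: the bard, the paladin, the rogue | the lab module: the cleric, the dwarf, the goblin, the mage, the orc, the troll]
10. Engineer goes back to the storage bay with the troll.  [the storage bay: the bard, the paladin, the rogue, the troll | the lab module: the cleric, the dwarf, the goblin, the mage, the orc]
11. Engineer goes to the lab module with the rogue and the troll.  [the storage bay: the bard, the paladin | the lab module: the cleric, the dwarf, the goblin, the mage, the orc, the rogue, the troll]
12. Engineer goes back to the storage bay with the troll.  [the storage bay: the bard, the paladin, the troll | the lab module: the cleric, the dwarf, the goblin, the mage, the orc, the rogue]
13. Engineer goes to the lab module with the paladin and the troll.  [the storage bay: the bard | the lab module: the cleric, the dwarf, the goblin, the mage, the orc, the paladin, the rogue, the troll]
14. Engineer goes back to the storage bay with the troll.  [the storage bay: the bard, the troll | the lab module: the cleric, the dwarf, the goblin, the mage, the orc, the paladin, the rogue]
15. Engineer goes to the lab module with the bard and the troll.  [the storage bay: — | the lab module: the bard, the cleric, the dwarf, the goblin, the mage, the orc, the paladin, the rogue, the troll]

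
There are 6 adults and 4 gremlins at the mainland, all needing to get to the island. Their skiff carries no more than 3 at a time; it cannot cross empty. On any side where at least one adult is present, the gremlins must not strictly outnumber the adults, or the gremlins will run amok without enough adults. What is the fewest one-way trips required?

Counting alone: each trip to the island takes at most 3 across and each return brings at least 1 back, so after t trips out (and t−1 returns) at most 3t − (t−1) of the 10 are across; that first reaches 10 at t = 5, so at least 9 crossings are needed.
The plan below uses exactly 9 crossings, so it is optimal:
1. 2 gremlins → the island.  (the mainland: 6A 2G; the island: 0A 2G)
2. 1 gremlin ← the mainland.  (the mainland: 6A 3G; the island: 0A 1G)
3. 3 gremlins → the island.  (the mainland: 6A 0G; the island: 0A 4G)
4. 1 gremlin ← the mainland.  (the mainland: 6A 1G; the island: 0A 3G)
5. 3 adults → the island.  (the mainland: 3A 1G; the island: 3A 3G)
6. 1 gremlin ← the mainland.  (the mainland: 3A 2G; the island: 3A 2G)
7. 1 adult and 2 gremlins → the island.  (the mainland: 2A 0G; the island: 4A 4G)
8. 1 gremlin ← the mainland.  (the mainland: 2A 1G; the island: 4A 3G)
9. 2 adults and 1 gremlin → the island.  (the mainland: 0A 0G; the island: 6A 4G)

9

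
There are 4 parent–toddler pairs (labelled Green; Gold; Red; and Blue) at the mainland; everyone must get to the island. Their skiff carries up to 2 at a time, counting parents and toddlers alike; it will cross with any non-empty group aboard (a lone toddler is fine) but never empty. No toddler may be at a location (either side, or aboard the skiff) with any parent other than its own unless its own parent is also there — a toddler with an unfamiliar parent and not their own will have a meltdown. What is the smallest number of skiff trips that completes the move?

impossible

Following every safe sequence of crossings from the start, the most of the 8 that can be at the island as the skiff arrives there on crossings 1, 3, 5 is 2, 3, 4 respectively; the best ever achieved is 4 of 8.
From crossing 7 on, no configuration arises that was not already reachable earlier: only 44 distinct safe configurations (who is on which side, and where the skiff is) can ever be reached, none of them has everyone across, and every continuation just revisits them. So no valid plan exists.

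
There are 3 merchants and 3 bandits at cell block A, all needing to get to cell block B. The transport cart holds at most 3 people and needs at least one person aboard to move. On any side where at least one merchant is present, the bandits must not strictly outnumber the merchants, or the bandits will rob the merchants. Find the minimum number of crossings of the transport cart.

5

Counting alone: each trip to cell block B takes at most 3 across and each return brings at least 1 back, so after t trips out (and t−1 returns) at most 3t − (t−1) of the 6 are across; that first reaches 6 at t = 3, so at least 5 crossings are needed.
The plan below uses exactly 5 crossings, so it is optimal:
1. 2 bandits → cell block B.  (cell block A: 3M 1B; cell block B: 0M 2B)
2. 1 bandit ← cell block A.  (cell block A: 3M 2B; cell block B: 0M 1B)
3. 3 merchants → cell block B.  (cell block A: 0M 2B; cell block B: 3M 1B)
4. 1 bandit ← cell block A.  (cell block A: 0M 3B; cell block B: 3M 0B)
5. 3 bandits → cell block B.  (cell block A: 0M 0B; cell block B: 3M 3B)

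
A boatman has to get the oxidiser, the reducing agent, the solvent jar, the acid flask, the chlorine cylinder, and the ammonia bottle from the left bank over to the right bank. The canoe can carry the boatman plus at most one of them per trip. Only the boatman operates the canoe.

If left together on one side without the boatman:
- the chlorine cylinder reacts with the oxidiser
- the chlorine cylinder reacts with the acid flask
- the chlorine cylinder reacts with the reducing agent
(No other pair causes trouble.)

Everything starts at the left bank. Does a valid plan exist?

Following every safe sequence of crossings from the start, the most of the 6 that can be at the right bank as the canoe arrives there on crossings 1, 3, 5, 7 is 1, 2, 3, 4 respectively; the best ever achieved is 4 of 6.
From crossing 9 on, no configuration arises that was not already reachable earlier: only 36 distinct safe configurations (who is on which side, and where the canoe is) can ever be reached, none of them has everyone across, and every continuation just revisits them. So no valid plan exists.

No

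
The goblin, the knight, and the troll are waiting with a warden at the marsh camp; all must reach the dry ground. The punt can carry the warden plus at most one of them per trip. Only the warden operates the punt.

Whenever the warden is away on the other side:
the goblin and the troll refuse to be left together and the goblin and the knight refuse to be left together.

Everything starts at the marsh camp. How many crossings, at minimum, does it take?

Counting alone: the warden can take at most 1 across per trip to the dry ground, so moving all 3 needs at least 3 loaded trips out, with a return between consecutive ones — at least 5 crossings.
The safety rule pushes this higher. Following every safe sequence of crossings, the most of the 3 that can be at the dry ground as the punt arrives there on crossing 5 is 2 — never all 3.
So no plan with fewer than 7 crossings exists, and this one achieves 7:
1. Warden goes to the dry ground with the goblin.  [the marsh camp: the knight, the troll | the dry ground: the goblin]
2. Warden goes back to the marsh camp alone.  [the marsh camp: the knight, the troll | the dry ground: the goblin]
3. Warden goes to the dry ground with the knight.  [the marsh camp: the troll | the dry ground: the goblin, the knight]
4. Warden goes back to the marsh camp with the goblin.  [the marsh camp: the goblin, the troll | the dry ground: the knight]
5. Warden goes to the dry ground with the troll.  [the marsh camp: the goblin | the dry ground: the knight, the troll]
6. Warden goes back to the marsh camp alone.  [the marsh camp: the goblin | the dry ground: the knight, the troll]
7. Warden goes to the dry ground with the goblin.  [the marsh camp: — | the dry ground: the goblin, the knight, the troll]

7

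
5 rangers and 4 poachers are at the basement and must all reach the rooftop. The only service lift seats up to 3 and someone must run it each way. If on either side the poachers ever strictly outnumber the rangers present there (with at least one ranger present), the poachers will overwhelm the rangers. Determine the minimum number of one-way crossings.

7

Counting alone: each trip to the rooftop takes at most 3 across and each return brings at least 1 back, so after t trips out (and t−1 returns) at most 3t − (t−1) of the 9 are across; that first reaches 9 at t = 4, so at least 7 crossings are needed.
The plan below uses exactly 7 crossings, so it is optimal:
1. 3 poachers → the rooftop.  (the basement: 5R 1P; the rooftop: 0R 3P)
2. 1 poacher ← the basement.  (the basement: 5R 2P; the rooftop: 0R 2P)
3. 3 rangers → the rooftop.  (the basement: 2R 2P; the rooftop: 3R 2P)
4. 1 ranger ← the basement.  (the basement: 3R 2P; the rooftop: 2R 2P)
5. 2 rangers and 1 poacher → the rooftop.  (the basement: 1R 1P; the rooftop: 4R 3P)
6. 1 ranger ← the basement.  (the basement: 2R 1P; the rooftop: 3R 3P)
7. 2 rangers and 1 poacher → the rooftop.  (the basement: 0R 0P; the rooftop: 5R 4P)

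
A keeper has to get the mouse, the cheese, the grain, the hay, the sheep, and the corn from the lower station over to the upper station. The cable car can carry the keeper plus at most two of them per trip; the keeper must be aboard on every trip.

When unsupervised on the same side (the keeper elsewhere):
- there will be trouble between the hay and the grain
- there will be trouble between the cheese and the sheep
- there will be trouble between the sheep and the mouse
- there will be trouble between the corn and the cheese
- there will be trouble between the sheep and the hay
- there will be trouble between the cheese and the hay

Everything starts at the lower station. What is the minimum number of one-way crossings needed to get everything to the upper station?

Whatever the first load, the items left behind include a forbidden pair without the keeper. No opening move is safe, so no plan exists.

impossible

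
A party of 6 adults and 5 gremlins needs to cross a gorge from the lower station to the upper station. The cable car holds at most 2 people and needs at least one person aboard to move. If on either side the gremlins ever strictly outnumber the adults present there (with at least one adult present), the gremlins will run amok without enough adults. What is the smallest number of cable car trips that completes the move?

Counting alone: each trip to the upper station takes at most 2 across and each return brings at least 1 back, so after t trips out (and t−1 returns) at most 2t − (t−1) of the 11 are across; that first reaches 11 at t = 10, so at least 19 crossings are needed.
The plan below uses exactly 19 crossings, so it is optimal:
1. 2 gremlins → the upper station.  (the lower station: 6A 3G; the upper station: 0A 2G)
2. 1 gremlin ← the lower station.  (the lower station: 6A 4G; the upper station: 0A 1G)
3. 2 gremlins → the upper station.  (the lower station: 6A 2G; the upper station: 0A 3G)
4. 1 gremlin ← the lower station.  (the lower station: 6A 3G; the upper station: 0A 2G)
5. 2 adults → the upper station.  (the lower station: 4A 3G; the upper station: 2A 2G)
6. 1 gremlin ← the lower station.  (the lower station: 4A 4G; the upper station: 2A 1G)
7. 1 adult and 1 gremlin → the upper station.  (the lower station: 3A 3G; the upper station: 3A 2G)
8. 1 adult ← the lower station.  (the lower station: 4A 3G; the upper station: 2A 2G)
9. 1 adult and 1 gremlin → the upper station.  (the lower station: 3A 2G; the upper station: 3A 3G)
10. 1 gremlin ← the lower station.  (the lower station: 3A 3G; the upper station: 3A 2G)
11. 1 adult and 1 gremlin → the upper station.  (the lower station: 2A 2G; the upper station: 4A 3G)
12. 1 adult ← the lower station.  (the lower station: 3A 2G; the upper station: 3A 3G)
13. 1 adult and 1 gremlin → the upper station.  (the lower station: 2A 1G; the upper station: 4A 4G)
14. 1 gremlin ← the lower station.  (the lower station: 2A 2G; the upper station: 4A 3G)
15. 1 adult and 1 gremlin → the upper station.  (the lower station: 1A 1G; the upper station: 5A 4G)
16. 1 adult ← the lower station.  (the lower station: 2A 1G; the upper station: 4A 4G)
17. 1 adult and 1 gremlin → the upper station.  (the lower station: 1A 0G; the upper station: 5A 5G)
18. 1 gremlin ← the lower station.  (the lower station: 1A 1G; the upper station: 5A 4G)
19. 1 adult and 1 gremlin → the upper station.  (the lower station: 0A 0G; the upper station: 6A 5G)

19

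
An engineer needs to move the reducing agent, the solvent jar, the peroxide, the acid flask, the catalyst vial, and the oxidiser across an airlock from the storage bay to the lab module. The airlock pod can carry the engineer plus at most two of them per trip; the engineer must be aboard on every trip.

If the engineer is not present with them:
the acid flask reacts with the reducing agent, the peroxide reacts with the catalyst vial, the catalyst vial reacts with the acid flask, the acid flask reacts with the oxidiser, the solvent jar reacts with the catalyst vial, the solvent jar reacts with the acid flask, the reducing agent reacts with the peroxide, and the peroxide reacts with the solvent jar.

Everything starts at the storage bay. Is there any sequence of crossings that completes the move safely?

No

Whatever the first load, the items left behind include a forbidden pair without the engineer. No opening move is safe, so no plan exists.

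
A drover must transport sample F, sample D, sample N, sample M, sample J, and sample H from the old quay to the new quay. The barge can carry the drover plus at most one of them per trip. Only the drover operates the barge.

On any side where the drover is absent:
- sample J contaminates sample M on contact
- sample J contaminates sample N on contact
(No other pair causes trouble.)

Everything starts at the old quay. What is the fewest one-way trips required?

Counting alone: the drover can take at most 1 across per trip to the new quay, so moving all 6 needs at least 6 loaded trips out, with a return between consecutive ones — at least 11 crossings.
The safety rule pushes this higher. Following every safe sequence of crossings, the most of the 6 that can be at the new quay as the barge arrives there on crossing 11 is 5 — never all 6.
So no plan with fewer than 13 crossings exists, and this one achieves 13:
1. Drover goes to the new quay with sample J.  [the old quay: sample D, sample F, sample H, sample M, sample N | the new quay: sample J]
2. Drover goes back to the old quay alone.  [the old quay: sample D, sample F, sample H, sample M, sample N | the new quay: sample J]
3. Drover goes to the new quay with sample F.  [the old quay: sample D, sample H, sample M, sample N | the new quay: sample F, sample J]
4. Drover goes back to the old quay alone.  [the old quay: sample D, sample H, sample M, sample N | the new quay: sample F, sample J]
5. Drover goes to the new quay with sample D.  [the old quay: sample H, sample M, sample N | the new quay: sample D, sample F, sample J]
6. Drover goes back to the old quay alone.  [the old quay: sample H, sample M, sample N | the new quay: sample D, sample F, sample J]
7. Drover goes to the new quay with sample N.  [the old quay: sample H, sample M | the new quay: sample D, sample F, sample J, sample N]
8. Drover goes back to the old quay with sample J.  [the old quay: sample H, sample J, sample M | the new quay: sample D, sample F, sample N]
9. Drover goes to the new quay with sample M.  [the old quay: sample H, sample J | the new quay: sample D, sample F, sample M, sample N]
10. Drover goes back to the old quay alone.  [the old quay: sample H, sample J | the new quay: sample D, sample F, sample M, sample N]
11. Drover goes to the new quay with sample H.  [the old quay: sample J | the new quay: sample D, sample F, sample H, sample M, sample N]
12. Drover goes back to the old quay alone.  [the old quay: sample J | the new quay: sample D, sample F, sample H, sample M, sample N]
13. Drover goes to the new quay with sample J.  [the old quay: — | the new quay: sample D, sample F, sample H, sample J, sample M, sample N]

13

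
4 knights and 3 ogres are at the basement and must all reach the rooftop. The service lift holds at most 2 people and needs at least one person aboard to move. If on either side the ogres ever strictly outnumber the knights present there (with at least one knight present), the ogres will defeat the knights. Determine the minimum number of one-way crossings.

Counting alone: each trip to the rooftop takes at most 2 across and each return brings at least 1 back, so after t trips out (and t−1 returns) at most 2t − (t−1) of the 7 are across; that first reaches 7 at t = 6, so at least 11 crossings are needed.
The plan below uses exactly 11 crossings, so it is optimal:
1. 2 ogres → the rooftop.  (the basement: 4K 1O; the rooftop: 0K 2O)
2. 1 ogre ← the basement.  (the basement: 4K 2O; the rooftop: 0K 1O)
3. 2 ogres → the rooftop.  (the basement: 4K 0O; the rooftop: 0K 3O)
4. 1 ogre ← the basement.  (the basement: 4K 1O; the rooftop: 0K 2O)
5. 2 knights → the rooftop.  (the basement: 2K 1O; the rooftop: 2K 2O)
6. 1 ogre ← the basement.  (the basement: 2K 2O; the rooftop: 2K 1O)
7. 1 knight and 1 ogre → the rooftop.  (the basement: 1K 1O; the rooftop: 3K 2O)
8. 1 knight ← the basement.  (the basement: 2K 1O; the rooftop: 2K 2O)
9. 1 knight and 1 ogre → the rooftop.  (the basement: 1K 0O; the rooftop: 3K 3O)
10. 1 ogre ← the basement.  (the basement: 1K 1O; the rooftop: 3K 2O)
11. 1 knight and 1 ogre → the rooftop.  (the basement: 0K 0O; the rooftop: 4K 3O)

11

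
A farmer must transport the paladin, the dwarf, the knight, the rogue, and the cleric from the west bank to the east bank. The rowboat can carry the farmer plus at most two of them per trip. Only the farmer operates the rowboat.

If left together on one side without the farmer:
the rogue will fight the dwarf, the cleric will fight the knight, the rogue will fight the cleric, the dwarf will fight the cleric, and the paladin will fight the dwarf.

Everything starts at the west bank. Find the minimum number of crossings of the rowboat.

7

Counting alone: the farmer can take at most 2 across per trip to the east bank, so moving all 5 needs at least 3 loaded trips out, with a return between consecutive ones — at least 5 crossings.
The safety rule pushes this higher. Following every safe sequence of crossings, the most of the 5 that can be at the east bank as the rowboat arrives there on crossing 5 is 4 — never all 5.
So no plan with fewer than 7 crossings exists, and this one achieves 7:
1. Farmer goes to the east bank with the cleric and the dwarf.
2. Farmer goes back to the west bank with the dwarf.
3. Farmer goes to the east bank with the dwarf and the paladin.
4. Farmer goes back to the west bank with the dwarf.
5. Farmer goes to the east bank with the knight and the rogue.
6. Farmer goes back to the west bank with the cleric.
7. Farmer goes to the east bank with the cleric and the dwarf.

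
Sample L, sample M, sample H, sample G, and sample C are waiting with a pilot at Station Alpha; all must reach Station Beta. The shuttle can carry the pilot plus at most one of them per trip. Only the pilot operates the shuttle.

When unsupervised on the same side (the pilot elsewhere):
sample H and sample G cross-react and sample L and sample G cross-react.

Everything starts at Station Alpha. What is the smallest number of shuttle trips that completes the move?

Counting alone: the pilot can take at most 1 across per trip to Station Beta, so moving all 5 needs at least 5 loaded trips out, with a return between consecutive ones — at least 9 crossings.
The safety rule pushes this higher. Following every safe sequence of crossings, the most of the 5 that can be at Station Beta as the shuttle arrives there on crossing 9 is 4 — never all 5.
So no plan with fewer than 11 crossings exists, and this one achieves 11:
1. Pilot goes to Station Beta with sample G.  [Station Alpha: sample C, sample H, sample L, sample M | Station Beta: sample G]
2. Pilot goes back to Station Alpha alone.  [Station Alpha: sample C, sample H, sample L, sample M | Station Beta: sample G]
3. Pilot goes to Station Beta with sample L.  [Station Alpha: sample C, sample H, sample M | Station Beta: sample G, sample L]
4. Pilot goes back to Station Alpha with sample G.  [Station Alpha: sample C, sample G, sample H, sample M | Station Beta: sample L]
5. Pilot goes to Station Beta with sample H.  [Station Alpha: sample C, sample G, sample M | Station Beta: sample H, sample L]
6. Pilot goes back to Station Alpha alone.  [Station Alpha: sample C, sample G, sample M | Station Beta: sample H, sample L]
7. Pilot goes to Station Beta with sample M.  [Station Alpha: sample C, sample G | Station Beta: sample H, sample L, sample M]
8. Pilot goes back to Station Alpha alone.  [Station Alpha: sample C, sample G | Station Beta: sample H, sample L, sample M]
9. Pilot goes to Station Beta with sample C.  [Station Alpha: sample G | Station Beta: sample C, sample H, sample L, sample M]
10. Pilot goes back to Station Alpha alone.  [Station Alpha: sample G | Station Beta: sample C, sample H, sample L, sample M]
11. Pilot goes to Station Beta with sample G.  [Station Alpha: — | Station Beta: sample C, sample G, sample H, sample L, sample M]

11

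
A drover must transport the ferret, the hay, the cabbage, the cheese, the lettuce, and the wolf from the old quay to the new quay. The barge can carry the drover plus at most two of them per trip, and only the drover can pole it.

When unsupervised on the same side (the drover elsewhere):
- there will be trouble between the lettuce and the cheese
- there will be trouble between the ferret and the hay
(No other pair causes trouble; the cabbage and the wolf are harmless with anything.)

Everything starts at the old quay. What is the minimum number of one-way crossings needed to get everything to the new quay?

5

Counting alone: the drover can take at most 2 across per trip to the new quay, so moving all 6 needs at least 3 loaded trips out, with a return between consecutive ones — at least 5 crossings.
The plan below uses exactly 5 crossings, so it is optimal:
1. Drover goes to the new quay with the cheese and the ferret.
2. Drover goes back to the old quay alone.
3. Drover goes to the new quay with the cabbage and the wolf.
4. Drover goes back to the old quay alone.
5. Drover goes to the new quay with the hay and the lettuce.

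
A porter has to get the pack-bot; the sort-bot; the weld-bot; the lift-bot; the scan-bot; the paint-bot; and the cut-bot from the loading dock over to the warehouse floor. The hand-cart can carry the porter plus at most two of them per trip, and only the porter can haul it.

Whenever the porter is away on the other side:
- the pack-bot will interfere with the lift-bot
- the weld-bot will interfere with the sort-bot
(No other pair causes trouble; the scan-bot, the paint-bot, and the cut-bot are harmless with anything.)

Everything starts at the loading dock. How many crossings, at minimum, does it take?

7

Counting alone: the porter can take at most 2 across per trip to the warehouse floor, so moving all 7 needs at least 4 loaded trips out, with a return between consecutive ones — at least 7 crossings.
The plan below uses exactly 7 crossings, so it is optimal:
1. Porter goes to the warehouse floor with the pack-bot and the sort-bot.  [the loading dock: the cut-bot, the lift-bot, the paint-bot, the scan-bot, the weld-bot | the warehouse floor: the pack-bot, the sort-bot]
2. Porter goes back to the loading dock alone.  [the loading dock: the cut-bot, the lift-bot, the paint-bot, the scan-bot, the weld-bot | the warehouse floor: the pack-bot, the sort-bot]
3. Porter goes to the warehouse floor with the scan-bot.  [the loading dock: the cut-bot, the lift-bot, the paint-bot, the weld-bot | the warehouse floor: the pack-bot, the scan-bot, the sort-bot]
4. Porter goes back to the loading dock alone.  [the loading dock: the cut-bot, the lift-bot, the paint-bot, the weld-bot | the warehouse floor: the pack-bot, the scan-bot, the sort-bot]
5. Porter goes to the warehouse floor with the cut-bot and the paint-bot.  [the loading dock: the lift-bot, the weld-bot | the warehouse floor: the cut-bot, the pack-bot, the paint-bot, the scan-bot, the sort-bot]
6. Porter goes back to the loading dock alone.  [the loading dock: the lift-bot, the weld-bot | the warehouse floor: the cut-bot, the pack-bot, the paint-bot, the scan-bot, the sort-bot]
7. Porter goes to the warehouse floor with the lift-bot and the weld-bot.  [the loading dock: — | the warehouse floor: the cut-bot, the lift-bot, the pack-bot, the paint-bot, the scan-bot, the sort-bot, the weld-bot]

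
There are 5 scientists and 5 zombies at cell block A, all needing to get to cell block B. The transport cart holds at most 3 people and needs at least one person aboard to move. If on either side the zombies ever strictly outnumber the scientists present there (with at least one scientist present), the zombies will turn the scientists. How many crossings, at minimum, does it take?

11

Counting alone: each trip to cell block B takes at most 3 across and each return brings at least 1 back, so after t trips out (and t−1 returns) at most 3t − (t−1) of the 10 are across; that first reaches 10 at t = 5, so at least 9 crossings are needed.
The safety rule pushes this higher. Following every safe sequence of crossings, the most of the 10 that can be at cell block B as the transport cart arrives there on crossing 9 is 9 — never all 10.
So no plan with fewer than 11 crossings exists, and this one achieves 11:
1. 2 zombies → cell block B.  (cell block A: 5S 3Z; cell block B: 0S 2Z)
2. 1 zombie ← cell block A.  (cell block A: 5S 4Z; cell block B: 0S 1Z)
3. 3 zombies → cell block B.  (cell block A: 5S 1Z; cell block B: 0S 4Z)
4. 1 zombie ← cell block A.  (cell block A: 5S 2Z; cell block B: 0S 3Z)
5. 3 scientists → cell block B.  (cell block A: 2S 2Z; cell block B: 3S 3Z)
6. 1 scientist and 1 zombie ← cell block A.  (cell block A: 3S 3Z; cell block B: 2S 2Z)
7. 3 scientists → cell block B.  (cell block A: 0S 3Z; cell block B: 5S 2Z)
8. 1 zombie ← cell block A.  (cell block A: 0S 4Z; cell block B: 5S 1Z)
9. 2 zombies → cell block B.  (cell block A: 0S 2Z; cell block B: 5S 3Z)
10. 1 zombie ← cell block A.  (cell block A: 0S 3Z; cell block B: 5S 2Z)
11. 3 zombies → cell block B.  (cell block A: 0S 0Z; cell block B: 5S 5Z)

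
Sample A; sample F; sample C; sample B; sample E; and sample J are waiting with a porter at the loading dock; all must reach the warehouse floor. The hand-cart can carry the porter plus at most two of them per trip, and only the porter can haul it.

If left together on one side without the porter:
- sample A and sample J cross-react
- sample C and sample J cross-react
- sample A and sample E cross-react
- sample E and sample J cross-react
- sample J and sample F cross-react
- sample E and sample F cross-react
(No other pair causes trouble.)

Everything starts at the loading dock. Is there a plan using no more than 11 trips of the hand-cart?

Yes — this plan uses 9 crossings (≤ 11):
1. Porter goes to the warehouse floor with sample E and sample J.  [the loading dock: sample A, sample B, sample C, sample F | the warehouse floor: sample E, sample J]
2. Porter goes back to the loading dock with sample E.  [the loading dock: sample A, sample B, sample C, sample E, sample F | the warehouse floor: sample J]
3. Porter goes to the warehouse floor with sample A and sample F.  [the loading dock: sample B, sample C, sample E | the warehouse floor: sample A, sample F, sample J]
4. Porter goes back to the loading dock with sample J.  [the loading dock: sample B, sample C, sample E, sample J | the warehouse floor: sample A, sample F]
5. Porter goes to the warehouse floor with sample C and sample E.  [the loading dock: sample B, sample J | the warehouse floor: sample A, sample C, sample E, sample F]
6. Porter goes back to the loading dock with sample E.  [the loading dock: sample B, sample E, sample J | the warehouse floor: sample A, sample C, sample F]
7. Porter goes to the warehouse floor with sample B and sample E.  [the loading dock: sample J | the warehouse floor: sample A, sample B, sample C, sample E, sample F]
8. Porter goes back to the loading dock with sample E.  [the loading dock: sample E, sample J | the warehouse floor: sample A, sample B, sample C, sample F]
9. Porter goes to the warehouse floor with sample E and sample J.  [the loading dock: — | the warehouse floor: sample A, sample B, sample C, sample E, sample F, sample J]

Yes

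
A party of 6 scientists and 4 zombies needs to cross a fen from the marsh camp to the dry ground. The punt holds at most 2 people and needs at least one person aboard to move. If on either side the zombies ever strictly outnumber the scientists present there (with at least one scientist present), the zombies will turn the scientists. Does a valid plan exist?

1. 2 zombies → the dry ground.  (the marsh camp: 6S 2Z; the dry ground: 0S 2Z)
2. 1 zombie ← the marsh camp.  (the marsh camp: 6S 3Z; the dry ground: 0S 1Z)
3. 2 zombies → the dry ground.  (the marsh camp: 6S 1Z; the dry ground: 0S 3Z)
4. 1 zombie ← the marsh camp.  (the marsh camp: 6S 2Z; the dry ground: 0S 2Z)
5. 2 scientists → the dry ground.  (the marsh camp: 4S 2Z; the dry ground: 2S 2Z)
6. 1 zombie ← the marsh camp.  (the marsh camp: 4S 3Z; the dry ground: 2S 1Z)
7. 1 scientist and 1 zombie → the dry ground.  (the marsh camp: 3S 2Z; the dry ground: 3S 2Z)
8. 1 zombie ← the marsh camp.  (the marsh camp: 3S 3Z; the dry ground: 3S 1Z)
9. 2 zombies → the dry ground.  (the marsh camp: 3S 1Z; the dry ground: 3S 3Z)
10. 1 zombie ← the marsh camp.  (the marsh camp: 3S 2Z; the dry ground: 3S 2Z)
11. 1 scientist and 1 zombie → the dry ground.  (the marsh camp: 2S 1Z; the dry ground: 4S 3Z)
12. 1 zombie ← the marsh camp.  (the marsh camp: 2S 2Z; the dry ground: 4S 2Z)
13. 2 zombies → the dry ground.  (the marsh camp: 2S 0Z; the dry ground: 4S 4Z)
14. 1 zombie ← the marsh camp.  (the marsh camp: 2S 1Z; the dry ground: 4S 3Z)
15. 1 scientist and 1 zombie → the dry ground.  (the marsh camp: 1S 0Z; the dry ground: 5S 4Z)
16. 1 zombie ← the marsh camp.  (the marsh camp: 1S 1Z; the dry ground: 5S 3Z)
17. 1 scientist and 1 zombie → the dry ground.  (the marsh camp: 0S 0Z; the dry ground: 6S 4Z)

Yes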